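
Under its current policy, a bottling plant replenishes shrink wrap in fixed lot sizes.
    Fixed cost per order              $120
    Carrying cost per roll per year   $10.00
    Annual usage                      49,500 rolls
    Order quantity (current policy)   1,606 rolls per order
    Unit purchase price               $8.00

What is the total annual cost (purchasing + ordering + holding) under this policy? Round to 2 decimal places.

$407,728.63

Annual ordering cost = (D/Q)·S = (49,500/1,606) × 120 = $3,698.63
Annual holding cost  = (Q/2)·H = (1,606/2) × 10 = $8,030.00
Purchase cost = D·C = 49,500 × 8 = $396,000.00
Total = $3,698.63 + $8,030.00 + $396,000.00 = $407,728.63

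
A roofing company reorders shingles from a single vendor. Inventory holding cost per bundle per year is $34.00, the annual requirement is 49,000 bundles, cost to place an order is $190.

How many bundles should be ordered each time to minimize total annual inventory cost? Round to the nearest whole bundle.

740 bundles

EOQ = √(2DS/H) = √(2 × 49,000 × 190 / 34)
    = √(547,647.06) ≈ 740.03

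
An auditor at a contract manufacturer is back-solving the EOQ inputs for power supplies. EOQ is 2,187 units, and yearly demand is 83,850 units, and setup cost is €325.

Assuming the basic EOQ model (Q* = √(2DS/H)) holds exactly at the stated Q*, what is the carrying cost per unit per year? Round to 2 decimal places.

EOQ relation: Q² = 2DS/H, so rearrange for the unknown.
H = 2DS / Q² = 2 × 83,850 × 325 / 2,187² = 11.3951

€11.40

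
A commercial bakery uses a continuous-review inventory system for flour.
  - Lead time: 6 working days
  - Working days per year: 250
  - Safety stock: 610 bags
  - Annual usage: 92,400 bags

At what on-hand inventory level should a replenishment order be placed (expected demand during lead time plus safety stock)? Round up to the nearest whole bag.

Daily demand d = 92,400 / 250 = 369.600 bags/day
Demand during lead time = 369.600 × 6 = 2,217.60
Reorder point = 2,217.60 + 610 = 2,827.60 → round up

2,828 bags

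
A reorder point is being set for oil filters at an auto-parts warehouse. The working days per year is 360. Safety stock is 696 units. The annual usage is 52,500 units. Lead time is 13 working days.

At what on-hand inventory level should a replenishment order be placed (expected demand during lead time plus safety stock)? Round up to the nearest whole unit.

2,592 units

Daily demand d = 52,500 / 360 = 145.833 units/day
Demand during lead time = 145.833 × 13 = 1,895.83
Reorder point = 1,895.83 + 696 = 2,591.83 → round up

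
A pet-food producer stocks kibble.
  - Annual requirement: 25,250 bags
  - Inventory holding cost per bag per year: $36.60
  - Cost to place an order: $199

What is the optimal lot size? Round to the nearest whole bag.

524 bags

Q* = √(2·D·S / H) = √(2·25,250·199 / 36.6) = √274,576.5 ≈ 524.00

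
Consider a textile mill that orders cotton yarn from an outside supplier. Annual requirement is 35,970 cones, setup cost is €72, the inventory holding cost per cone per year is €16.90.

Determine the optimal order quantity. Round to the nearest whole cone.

554 cones

EOQ = √(2DS/H) = √(2 × 35,970 × 72 / 16.9)
    = √(306,489.94) ≈ 553.62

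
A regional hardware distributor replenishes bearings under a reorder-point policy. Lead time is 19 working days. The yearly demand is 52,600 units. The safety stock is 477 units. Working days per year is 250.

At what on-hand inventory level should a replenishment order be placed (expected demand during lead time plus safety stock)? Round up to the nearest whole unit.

Daily demand d = 52,600 / 250 = 210.400 units/day
Demand during lead time = 210.400 × 19 = 3,997.60
Reorder point = 3,997.60 + 477 = 4,474.60 → round up

4,475 units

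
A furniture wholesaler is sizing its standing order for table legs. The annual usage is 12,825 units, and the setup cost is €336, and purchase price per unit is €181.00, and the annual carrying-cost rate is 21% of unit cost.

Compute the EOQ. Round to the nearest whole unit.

Carrying cost H = €181 × 21% = €38.0100/unit/yr
2DS/H = 2·12,825·336/38.01 = 226,740.33
EOQ = √226,740.33 ≈ 476.17

476 units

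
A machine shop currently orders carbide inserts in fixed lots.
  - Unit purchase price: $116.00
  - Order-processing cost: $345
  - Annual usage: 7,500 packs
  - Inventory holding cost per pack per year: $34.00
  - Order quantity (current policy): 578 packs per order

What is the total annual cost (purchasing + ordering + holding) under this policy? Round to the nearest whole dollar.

Ordering: D/Q × S = 7,500/578 × $345 = $4,476.64
Holding:  Q/2 × H = 578/2 × $34 = $9,826.00
Purchase cost = D·C = 7,500 × 116 = $870,000.00
Total = $4,476.64 + $9,826.00 + $870,000.00 = $884,302.64

$884,303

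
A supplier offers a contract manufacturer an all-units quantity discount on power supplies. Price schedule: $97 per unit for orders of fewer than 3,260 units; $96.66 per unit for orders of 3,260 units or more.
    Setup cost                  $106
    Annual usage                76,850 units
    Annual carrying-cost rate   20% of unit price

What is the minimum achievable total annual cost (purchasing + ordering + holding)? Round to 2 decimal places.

$7,462,330.96

H₁ = 20%×$97 = $19.4000;  H₂ = 20%×$96.66 = $19.3320
EOQ₁ = √(2×76,850×106/19.4000) = 916.41  (< 3,260, feasible at tier 1)
EOQ₂ = √(2×76,850×106/19.3320) = 918.02  (< 3,260 → use Q = 3,260 at tier-2 price)
TC(tier 1 (EOQ₁), Q≈916.4) = $7,472,228.32
TC(tier 2, Q≈3,260.0) = $7,462,330.96
Minimum at tier 2: $7,462,330.96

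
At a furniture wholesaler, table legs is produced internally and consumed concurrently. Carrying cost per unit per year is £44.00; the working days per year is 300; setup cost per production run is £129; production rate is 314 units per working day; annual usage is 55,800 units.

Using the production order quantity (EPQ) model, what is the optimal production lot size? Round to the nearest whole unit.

Daily demand d = 55,800/300 = 186.000; p = 314; 1 − d/p = 0.40764
EPQ = √(2DS / (H(1 − d/p)))
    = √(2 × 55,800 × 129 / (44 × 0.40764)) ≈ 895.90

896 units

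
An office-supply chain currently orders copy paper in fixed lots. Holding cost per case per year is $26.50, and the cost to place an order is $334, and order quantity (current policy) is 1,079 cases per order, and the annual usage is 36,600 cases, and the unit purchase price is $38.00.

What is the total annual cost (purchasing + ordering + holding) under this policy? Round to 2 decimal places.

Orders/yr = 36,600/1,079 = 33.920; ordering cost = 33.920 × $334 = $11,329.38
Average inventory = 1,079/2 = 539.5; holding cost = 539.5 × $26.5 = $14,296.75
Purchase cost = D·C = 36,600 × 38 = $1,390,800.00
Total = $11,329.38 + $14,296.75 + $1,390,800.00 = $1,416,426.13

$1,416,426.13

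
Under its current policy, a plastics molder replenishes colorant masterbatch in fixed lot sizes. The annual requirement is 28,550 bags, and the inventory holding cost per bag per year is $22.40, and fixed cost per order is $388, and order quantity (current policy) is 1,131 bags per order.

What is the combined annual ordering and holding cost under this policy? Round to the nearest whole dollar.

$22,462

Ordering: D/Q × S = 28,550/1,131 × $388 = $9,794.34
Holding:  Q/2 × H = 1,131/2 × $22.4 = $12,667.20
Total = $9,794.34 + $12,667.20 = $22,461.54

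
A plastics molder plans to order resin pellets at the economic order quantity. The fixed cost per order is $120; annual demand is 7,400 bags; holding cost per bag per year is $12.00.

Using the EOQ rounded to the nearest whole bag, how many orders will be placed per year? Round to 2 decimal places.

19.22 orders per year

2DS/H = 2·7,400·120/12 = 148,000.00
EOQ = √148,000.00 ≈ 384.71 → Q = 385
N = D/Q = 7,400/385 ≈ 19.221 orders/yr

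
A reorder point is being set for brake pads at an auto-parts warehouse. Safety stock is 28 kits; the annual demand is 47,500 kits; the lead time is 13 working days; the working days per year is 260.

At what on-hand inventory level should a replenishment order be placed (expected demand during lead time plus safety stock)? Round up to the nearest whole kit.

Daily demand d = 47,500 / 260 = 182.692 kits/day
Demand during lead time = 182.692 × 13 = 2,375.00
Reorder point = 2,375.00 + 28 = 2,403.00 → round up

2,403 kits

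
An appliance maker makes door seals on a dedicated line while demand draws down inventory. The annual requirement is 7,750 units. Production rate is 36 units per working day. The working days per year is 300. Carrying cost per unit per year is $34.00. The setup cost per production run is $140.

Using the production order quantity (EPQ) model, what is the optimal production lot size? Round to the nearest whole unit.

475 units

d = 7,750/300 = 25.8333 units/day;  effective holding cost H(1 − d/p) = 34·(1 − 25.8333/36) = 9.60185
Q* = √(2DS / H_eff) = √(2·7,750·140 / 9.60185) ≈ 475.39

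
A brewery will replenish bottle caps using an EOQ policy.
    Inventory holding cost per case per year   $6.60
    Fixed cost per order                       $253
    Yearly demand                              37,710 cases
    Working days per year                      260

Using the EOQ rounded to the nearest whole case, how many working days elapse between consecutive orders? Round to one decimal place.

Q* = √(2·D·S / H) = √(2·37,710·253 / 6.6) = √2,891,100.0 ≈ 1,700.32 → Q = 1,700 cases
Days between orders = 260 / (D/Q) = 260 / 22.182 ≈ 11.721

11.7 days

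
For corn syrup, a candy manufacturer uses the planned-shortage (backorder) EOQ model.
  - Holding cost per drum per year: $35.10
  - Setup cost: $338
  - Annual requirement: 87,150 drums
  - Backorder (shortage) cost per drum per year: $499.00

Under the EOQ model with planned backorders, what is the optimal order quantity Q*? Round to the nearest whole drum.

1,340 drums

Q* = √(2DS/H) · √((H + b)/b)
   = √(2 × 87,150 × 338 / 35.1) · √((35.1 + 499) / 499)
   = 1,295.548 × 1.0346 ≈ 1,340.34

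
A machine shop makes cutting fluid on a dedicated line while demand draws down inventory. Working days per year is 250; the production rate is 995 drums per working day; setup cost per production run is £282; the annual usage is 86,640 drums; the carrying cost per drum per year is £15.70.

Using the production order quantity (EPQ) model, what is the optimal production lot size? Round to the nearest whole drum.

2,185 drums

Daily demand d = 86,640/250 = 346.560; p = 995; 1 − d/p = 0.65170
EPQ = √(2DS / (H(1 − d/p)))
    = √(2 × 86,640 × 282 / (15.7 × 0.65170)) ≈ 2,185.37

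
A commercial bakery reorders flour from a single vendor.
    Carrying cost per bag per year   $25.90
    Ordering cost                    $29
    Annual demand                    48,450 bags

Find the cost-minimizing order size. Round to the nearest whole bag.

329 bags

Q* = √(2·D·S / H) = √(2·48,450·29 / 25.9) = √108,498.1 ≈ 329.39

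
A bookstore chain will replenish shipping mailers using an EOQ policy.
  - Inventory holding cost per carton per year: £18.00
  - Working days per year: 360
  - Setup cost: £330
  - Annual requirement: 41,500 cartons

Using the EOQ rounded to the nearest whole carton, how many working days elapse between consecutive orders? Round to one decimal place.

10.7 days

EOQ = √(2DS/H) = √(2 × 41,500 × 330 / 18)
    = √(1,521,666.67) ≈ 1,233.56 → Q = 1,234 cartons
T = Q/D × 360 days = 1,234/41,500 × 360 = 10.705 days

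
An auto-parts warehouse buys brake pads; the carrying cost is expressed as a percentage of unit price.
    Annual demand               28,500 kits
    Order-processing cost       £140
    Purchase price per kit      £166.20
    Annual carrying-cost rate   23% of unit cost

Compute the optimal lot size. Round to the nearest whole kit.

457 kits

Holding cost per kit per year: H = 23% × £166.2 = £38.2260
Optimal lot size Q* = (2 × 28,500 × £140 / £38.226)^½ ≈ 456.90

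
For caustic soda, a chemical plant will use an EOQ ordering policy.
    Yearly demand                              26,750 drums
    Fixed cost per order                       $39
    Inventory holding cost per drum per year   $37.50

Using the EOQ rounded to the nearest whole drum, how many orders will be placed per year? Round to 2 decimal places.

113.35 orders per year

Q* = √(2·D·S / H) = √(2·26,750·39 / 37.5) = √55,640.0 ≈ 235.88 → Q = 236
Orders per year = D/Q = 26,750 / 236 = 113.347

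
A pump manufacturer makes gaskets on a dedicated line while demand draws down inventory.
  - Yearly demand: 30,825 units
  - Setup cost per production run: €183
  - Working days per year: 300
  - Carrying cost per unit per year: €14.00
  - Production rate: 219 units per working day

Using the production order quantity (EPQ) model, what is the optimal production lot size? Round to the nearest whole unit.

d = 30,825/300 = 102.7500 units/day;  effective holding cost H(1 − d/p) = 14·(1 − 102.7500/219) = 7.43151
Q* = √(2DS / H_eff) = √(2·30,825·183 / 7.43151) ≈ 1,232.12

1,232 units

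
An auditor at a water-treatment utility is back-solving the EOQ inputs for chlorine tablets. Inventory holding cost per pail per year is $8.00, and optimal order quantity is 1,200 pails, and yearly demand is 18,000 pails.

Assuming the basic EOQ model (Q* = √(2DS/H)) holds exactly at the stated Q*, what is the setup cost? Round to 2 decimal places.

Since Q* = (2DS/H)^½, squaring gives Q*²·H = 2DS.
S = Q²H / (2D) = 1,200² × 8 / (2 × 18,000) = 320.0000

$320.00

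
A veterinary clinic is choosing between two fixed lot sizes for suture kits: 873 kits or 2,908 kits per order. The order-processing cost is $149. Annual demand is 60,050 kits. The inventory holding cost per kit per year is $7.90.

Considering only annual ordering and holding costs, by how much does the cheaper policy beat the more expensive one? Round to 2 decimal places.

TC(Q) = (D/Q)S + (Q/2)H
TC(873) = (60,050/873)×149 + (873/2)×7.9 = $13,697.43
TC(2,908) = (60,050/2,908)×149 + (2,908/2)×7.9 = $14,563.44
Cheaper: Q = 873.  Difference = $866.01

$866.01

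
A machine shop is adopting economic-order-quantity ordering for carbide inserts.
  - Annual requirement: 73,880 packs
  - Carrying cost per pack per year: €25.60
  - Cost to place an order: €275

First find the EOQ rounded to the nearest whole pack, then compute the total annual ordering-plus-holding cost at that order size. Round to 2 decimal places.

€32,252.60

EOQ = √(2DS/H) = √(2 × 73,880 × 275 / 25.6)
    = √(1,587,265.62) ≈ 1,259.87 → Q = 1,260 packs
Ordering: D/Q × S = 73,880/1,260 × €275 = €16,124.60
Holding:  Q/2 × H = 1,260/2 × €25.6 = €16,128.00
Total = €16,124.60 + €16,128.00 = €32,252.60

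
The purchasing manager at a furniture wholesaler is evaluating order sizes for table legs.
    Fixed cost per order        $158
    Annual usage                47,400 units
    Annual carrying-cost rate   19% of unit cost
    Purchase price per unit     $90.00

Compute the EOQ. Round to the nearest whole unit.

936 units

Carrying cost H = $90 × 19% = $17.1000/unit/yr
Q* = √(2·D·S / H) = √(2·47,400·158 / 17.1) = √875,929.8 ≈ 935.91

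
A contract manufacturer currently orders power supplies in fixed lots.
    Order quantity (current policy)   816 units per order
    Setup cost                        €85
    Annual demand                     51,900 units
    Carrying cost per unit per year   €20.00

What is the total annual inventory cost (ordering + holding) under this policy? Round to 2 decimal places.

€13,566.25

Annual ordering cost = (D/Q)·S = (51,900/816) × 85 = €5,406.25
Annual holding cost  = (Q/2)·H = (816/2) × 20 = €8,160.00
Total = €5,406.25 + €8,160.00 = €13,566.25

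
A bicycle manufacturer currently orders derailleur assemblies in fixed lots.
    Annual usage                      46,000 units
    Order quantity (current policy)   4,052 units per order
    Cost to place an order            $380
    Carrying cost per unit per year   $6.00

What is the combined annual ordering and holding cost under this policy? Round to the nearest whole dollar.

Ordering: D/Q × S = 46,000/4,052 × $380 = $4,313.92
Holding:  Q/2 × H = 4,052/2 × $6 = $12,156.00
Total = $4,313.92 + $12,156.00 = $16,469.92

$16,470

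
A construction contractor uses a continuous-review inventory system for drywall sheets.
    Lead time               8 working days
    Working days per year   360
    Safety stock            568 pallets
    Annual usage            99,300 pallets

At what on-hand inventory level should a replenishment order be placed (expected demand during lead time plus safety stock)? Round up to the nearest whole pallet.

Daily demand d = 99,300 / 360 = 275.833 pallets/day
Demand during lead time = 275.833 × 8 = 2,206.67
Reorder point = 2,206.67 + 568 = 2,774.67 → round up

2,775 pallets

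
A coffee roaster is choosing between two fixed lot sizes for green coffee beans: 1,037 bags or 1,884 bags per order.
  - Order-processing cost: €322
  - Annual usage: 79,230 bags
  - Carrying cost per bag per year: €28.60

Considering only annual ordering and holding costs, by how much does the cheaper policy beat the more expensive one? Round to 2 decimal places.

TC(Q) = (D/Q)S + (Q/2)H
TC(1,037) = (79,230/1,037)×322 + (1,037/2)×28.6 = €39,430.89
TC(1,884) = (79,230/1,884)×322 + (1,884/2)×28.6 = €40,482.63
Lots of 1,037 are cheaper by €1,051.74.

€1,051.74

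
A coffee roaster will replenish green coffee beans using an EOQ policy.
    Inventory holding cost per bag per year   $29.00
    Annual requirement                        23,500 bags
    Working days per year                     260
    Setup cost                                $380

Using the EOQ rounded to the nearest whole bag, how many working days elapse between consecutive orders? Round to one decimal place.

8.7 days

Optimal lot size Q* = (2 × 23,500 × $380 / $29)^½ ≈ 784.77 → Q = 785 bags
Days between orders = 260 / (D/Q) = 260 / 29.936 ≈ 8.685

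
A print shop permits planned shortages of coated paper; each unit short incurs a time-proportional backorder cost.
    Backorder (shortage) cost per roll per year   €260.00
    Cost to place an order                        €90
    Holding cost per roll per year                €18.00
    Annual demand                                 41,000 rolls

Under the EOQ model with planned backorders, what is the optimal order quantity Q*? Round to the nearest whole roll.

Q* = √(2DS/H) · √((H + b)/b)
   = √(2 × 41,000 × 90 / 18) · √((18 + 260) / 260)
   = 640.312 × 1.0340 ≈ 662.11

662 rolls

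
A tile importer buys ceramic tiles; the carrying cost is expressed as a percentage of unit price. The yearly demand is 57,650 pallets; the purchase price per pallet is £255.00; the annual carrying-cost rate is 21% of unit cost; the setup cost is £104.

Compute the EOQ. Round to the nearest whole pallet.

Carrying cost H = £255 × 21% = £53.5500/pallet/yr
Q* = √(2·D·S / H) = √(2·57,650·104 / 53.55) = √223,925.3 ≈ 473.21

473 pallets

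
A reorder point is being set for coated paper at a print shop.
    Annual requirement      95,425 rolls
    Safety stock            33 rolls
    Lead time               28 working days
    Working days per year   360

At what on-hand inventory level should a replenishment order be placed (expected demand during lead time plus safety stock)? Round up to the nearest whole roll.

7,455 rolls

Daily demand d = 95,425 / 360 = 265.069 rolls/day
Demand during lead time = 265.069 × 28 = 7,421.94
Reorder point = 7,421.94 + 33 = 7,454.94 → round up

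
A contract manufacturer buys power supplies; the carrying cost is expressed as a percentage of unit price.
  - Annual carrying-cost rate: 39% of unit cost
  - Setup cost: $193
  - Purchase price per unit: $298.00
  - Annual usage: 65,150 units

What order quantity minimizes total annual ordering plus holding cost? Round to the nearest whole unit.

465 units

Carrying cost H = $298 × 39% = $116.2200/unit/yr
EOQ = √(2DS/H) = √(2 × 65,150 × 193 / 116.22)
    = √(216,381.86) ≈ 465.17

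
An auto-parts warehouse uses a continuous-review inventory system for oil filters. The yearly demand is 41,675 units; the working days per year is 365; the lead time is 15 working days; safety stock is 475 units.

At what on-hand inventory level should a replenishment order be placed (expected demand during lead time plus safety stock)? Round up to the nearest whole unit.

Daily demand d = 41,675 / 365 = 114.178 units/day
Demand during lead time = 114.178 × 15 = 1,712.67
Reorder point = 1,712.67 + 475 = 2,187.67 → round up

2,188 units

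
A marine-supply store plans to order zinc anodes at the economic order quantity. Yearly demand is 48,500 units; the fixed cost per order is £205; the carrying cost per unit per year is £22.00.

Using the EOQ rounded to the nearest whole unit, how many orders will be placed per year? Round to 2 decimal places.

51.00 orders per year

Q* = √(2·D·S / H) = √(2·48,500·205 / 22) = √903,863.6 ≈ 950.72 → Q = 951
N = D/Q = 48,500/951 ≈ 50.999 orders/yr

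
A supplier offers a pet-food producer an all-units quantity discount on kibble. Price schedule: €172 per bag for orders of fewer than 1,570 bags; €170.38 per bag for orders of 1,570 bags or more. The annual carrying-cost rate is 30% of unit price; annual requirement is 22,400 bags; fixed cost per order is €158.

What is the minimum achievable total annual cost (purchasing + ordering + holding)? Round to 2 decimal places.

H₁ = 30%×€172 = €51.6000;  H₂ = 30%×€170.38 = €51.1140
EOQ₁ = √(2×22,400×158/51.6000) = 370.38  (< 1,570, feasible at tier 1)
EOQ₂ = √(2×22,400×158/51.1140) = 372.13  (< 1,570 → use Q = 1,570 at tier-2 price)
TC(tier 1 (EOQ₁), Q≈370.4) = €3,871,911.40
TC(tier 2, Q≈1,570.0) = €3,858,890.76
Minimum at tier 2: €3,858,890.76

€3,858,890.76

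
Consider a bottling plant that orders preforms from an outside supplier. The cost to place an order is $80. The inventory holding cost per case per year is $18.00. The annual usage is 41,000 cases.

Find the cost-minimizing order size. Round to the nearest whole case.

Q* = √(2·D·S / H) = √(2·41,000·80 / 18) = √364,444.4 ≈ 603.69

604 cases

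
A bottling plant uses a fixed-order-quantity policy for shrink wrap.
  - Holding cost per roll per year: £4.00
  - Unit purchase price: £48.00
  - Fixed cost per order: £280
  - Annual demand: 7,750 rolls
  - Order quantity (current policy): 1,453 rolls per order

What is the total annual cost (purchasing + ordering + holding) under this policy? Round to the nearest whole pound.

£376,399

Orders/yr = 7,750/1,453 = 5.334; ordering cost = 5.334 × £280 = £1,493.46
Average inventory = 1,453/2 = 726.5; holding cost = 726.5 × £4 = £2,906.00
Purchase cost = D·C = 7,750 × 48 = £372,000.00
Total = £1,493.46 + £2,906.00 + £372,000.00 = £376,399.46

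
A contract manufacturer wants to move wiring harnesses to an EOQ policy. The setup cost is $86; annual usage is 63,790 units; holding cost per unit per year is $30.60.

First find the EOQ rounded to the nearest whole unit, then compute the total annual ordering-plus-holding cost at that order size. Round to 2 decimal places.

$18,323.20

Q* = √(2·D·S / H) = √(2·63,790·86 / 30.6) = √358,558.2 ≈ 598.80 → Q = 599 units
Annual ordering cost = (D/Q)·S = (63,790/599) × 86 = $9,158.50
Annual holding cost  = (Q/2)·H = (599/2) × 30.6 = $9,164.70
Total = $9,158.50 + $9,164.70 = $18,323.20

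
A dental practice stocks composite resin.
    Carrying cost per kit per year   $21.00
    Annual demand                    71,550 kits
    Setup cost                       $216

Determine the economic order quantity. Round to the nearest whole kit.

Q* = √(2·D·S / H) = √(2·71,550·216 / 21) = √1,471,885.7 ≈ 1,213.21

1,213 kits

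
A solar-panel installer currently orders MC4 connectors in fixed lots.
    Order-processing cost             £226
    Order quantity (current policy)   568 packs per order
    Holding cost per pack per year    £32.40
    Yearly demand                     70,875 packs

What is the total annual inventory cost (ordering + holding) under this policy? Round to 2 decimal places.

£37,401.86

Annual ordering cost = (D/Q)·S = (70,875/568) × 226 = £28,200.26
Annual holding cost  = (Q/2)·H = (568/2) × 32.4 = £9,201.60
Total = £28,200.26 + £9,201.60 = £37,401.86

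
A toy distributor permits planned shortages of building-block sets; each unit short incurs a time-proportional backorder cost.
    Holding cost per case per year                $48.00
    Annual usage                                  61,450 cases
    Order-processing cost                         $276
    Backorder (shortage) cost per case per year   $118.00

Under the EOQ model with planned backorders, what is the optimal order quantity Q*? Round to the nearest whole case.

997 cases

Basic EOQ = √(2·61,450·276/48) = 840.640
Backorder adjustment √((H+b)/b) = √((48+118)/118) = 1.1861
Q* = 840.640 × 1.1861 ≈ 997.06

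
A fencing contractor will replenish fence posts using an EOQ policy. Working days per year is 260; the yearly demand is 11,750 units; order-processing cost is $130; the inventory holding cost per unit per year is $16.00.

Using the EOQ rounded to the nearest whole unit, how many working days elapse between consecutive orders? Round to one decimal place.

9.7 days

Q* = √(2·D·S / H) = √(2·11,750·130 / 16) = √190,937.5 ≈ 436.96 → Q = 437 units
Cycle time = (working days × Q)/D = (260 × 437) / 11,750 = 9.670 days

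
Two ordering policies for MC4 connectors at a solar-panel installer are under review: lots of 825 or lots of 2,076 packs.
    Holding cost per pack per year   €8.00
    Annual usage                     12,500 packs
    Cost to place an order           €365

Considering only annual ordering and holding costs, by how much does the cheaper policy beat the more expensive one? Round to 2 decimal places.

€1,671.43

Annual cost at Q: ordering D·S/Q plus holding Q·H/2.
TC(825) = (12,500/825)×365 + (825/2)×8 = €8,830.30
TC(2,076) = (12,500/2,076)×365 + (2,076/2)×8 = €10,501.74
Cheaper: Q = 825.  Difference = €1,671.43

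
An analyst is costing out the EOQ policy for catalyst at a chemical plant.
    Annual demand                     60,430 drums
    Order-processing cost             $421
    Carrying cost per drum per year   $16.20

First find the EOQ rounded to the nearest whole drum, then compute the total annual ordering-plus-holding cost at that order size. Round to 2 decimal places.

Optimal lot size Q* = (2 × 60,430 × $421 / $16.2)^½ ≈ 1,772.25 → Q = 1,772 drums
Annual ordering cost = (D/Q)·S = (60,430/1,772) × 421 = $14,357.24
Annual holding cost  = (Q/2)·H = (1,772/2) × 16.2 = $14,353.20
Total = $14,357.24 + $14,353.20 = $28,710.44

$28,710.44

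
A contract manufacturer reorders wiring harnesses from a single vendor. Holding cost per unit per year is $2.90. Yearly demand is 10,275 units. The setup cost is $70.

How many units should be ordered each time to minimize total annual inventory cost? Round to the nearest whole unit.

Optimal lot size Q* = (2 × 10,275 × $70 / $2.9)^½ ≈ 704.30

704 units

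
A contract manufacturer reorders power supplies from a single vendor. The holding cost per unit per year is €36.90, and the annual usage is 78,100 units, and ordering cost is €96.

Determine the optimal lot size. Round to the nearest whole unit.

637 units

2DS/H = 2·78,100·96/36.9 = 406,373.98
EOQ = √406,373.98 ≈ 637.47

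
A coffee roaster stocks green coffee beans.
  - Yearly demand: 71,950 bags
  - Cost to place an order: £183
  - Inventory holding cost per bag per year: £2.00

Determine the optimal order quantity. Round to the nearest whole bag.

EOQ = √(2DS/H) = √(2 × 71,950 × 183 / 2)
    = √(13,166,850.00) ≈ 3,628.62

3,629 bags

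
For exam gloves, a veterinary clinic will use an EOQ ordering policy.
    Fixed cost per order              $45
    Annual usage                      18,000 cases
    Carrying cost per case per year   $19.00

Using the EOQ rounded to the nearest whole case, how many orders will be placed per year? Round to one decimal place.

61.6 orders per year

EOQ = √(2DS/H) = √(2 × 18,000 × 45 / 19)
    = √(85,263.16) ≈ 292.00 → Q = 292
N = D/Q = 18,000/292 ≈ 61.644 orders/yr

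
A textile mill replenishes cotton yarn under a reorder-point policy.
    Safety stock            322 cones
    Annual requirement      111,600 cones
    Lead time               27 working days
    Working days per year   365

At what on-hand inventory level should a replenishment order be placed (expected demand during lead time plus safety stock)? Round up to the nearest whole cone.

8,578 cones

Daily demand d = 111,600 / 365 = 305.753 cones/day
Demand during lead time = 305.753 × 27 = 8,255.34
Reorder point = 8,255.34 + 322 = 8,577.34 → round up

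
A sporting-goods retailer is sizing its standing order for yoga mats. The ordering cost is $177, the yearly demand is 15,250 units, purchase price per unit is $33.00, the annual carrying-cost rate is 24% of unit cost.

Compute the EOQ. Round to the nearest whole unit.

Carrying cost H = $33 × 24% = $7.9200/unit/yr
EOQ = √(2DS/H) = √(2 × 15,250 × 177 / 7.92)
    = √(681,628.79) ≈ 825.61

826 units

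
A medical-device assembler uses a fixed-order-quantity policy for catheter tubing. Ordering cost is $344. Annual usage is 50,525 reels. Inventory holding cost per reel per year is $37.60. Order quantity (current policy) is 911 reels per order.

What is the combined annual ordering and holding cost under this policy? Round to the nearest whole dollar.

$36,205

Annual ordering cost = (D/Q)·S = (50,525/911) × 344 = $19,078.59
Annual holding cost  = (Q/2)·H = (911/2) × 37.6 = $17,126.80
Total = $19,078.59 + $17,126.80 = $36,205.39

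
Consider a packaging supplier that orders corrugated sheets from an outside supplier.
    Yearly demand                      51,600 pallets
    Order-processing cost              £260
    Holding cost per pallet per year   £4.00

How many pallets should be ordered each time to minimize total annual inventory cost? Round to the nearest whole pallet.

2,590 pallets

Q* = √(2·D·S / H) = √(2·51,600·260 / 4) = √6,708,000.0 ≈ 2,589.98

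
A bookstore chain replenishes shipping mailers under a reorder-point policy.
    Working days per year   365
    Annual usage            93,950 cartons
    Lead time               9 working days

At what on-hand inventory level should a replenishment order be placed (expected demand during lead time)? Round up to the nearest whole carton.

Daily demand d = 93,950 / 365 = 257.397 cartons/day
Demand during lead time = 257.397 × 9 = 2,316.58
Reorder point = 2,316.58 → round up

2,317 cartons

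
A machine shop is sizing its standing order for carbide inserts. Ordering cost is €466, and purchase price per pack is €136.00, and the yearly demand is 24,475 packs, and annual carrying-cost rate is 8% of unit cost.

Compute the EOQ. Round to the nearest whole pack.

1,448 packs

Carrying cost H = €136 × 8% = €10.8800/pack/yr
Q* = √(2·D·S / H) = √(2·24,475·466 / 10.88) = √2,096,571.7 ≈ 1,447.95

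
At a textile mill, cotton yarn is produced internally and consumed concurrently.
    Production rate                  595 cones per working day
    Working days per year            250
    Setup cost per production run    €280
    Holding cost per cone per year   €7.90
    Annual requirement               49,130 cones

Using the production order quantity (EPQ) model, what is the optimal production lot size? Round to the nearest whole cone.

Daily demand d = 49,130/250 = 196.520; p = 595; 1 − d/p = 0.66971
EPQ = √(2DS / (H(1 − d/p)))
    = √(2 × 49,130 × 280 / (7.9 × 0.66971)) ≈ 2,280.39

2,280 cones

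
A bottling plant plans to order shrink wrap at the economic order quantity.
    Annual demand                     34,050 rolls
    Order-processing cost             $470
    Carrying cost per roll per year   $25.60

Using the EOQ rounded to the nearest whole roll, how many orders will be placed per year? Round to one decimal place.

30.5 orders per year

2DS/H = 2·34,050·470/25.6 = 1,250,273.44
EOQ = √1,250,273.44 ≈ 1,118.16 → Q = 1,118
Orders per year = D/Q = 34,050 / 1,118 = 30.456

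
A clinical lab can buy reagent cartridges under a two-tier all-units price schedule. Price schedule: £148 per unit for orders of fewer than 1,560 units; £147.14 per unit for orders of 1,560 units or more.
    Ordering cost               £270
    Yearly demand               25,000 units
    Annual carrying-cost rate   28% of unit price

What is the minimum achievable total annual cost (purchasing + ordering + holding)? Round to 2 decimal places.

H₁ = 28%×£148 = £41.4400;  H₂ = 28%×£147.14 = £41.1992
EOQ₁ = √(2×25,000×270/41.4400) = 570.76  (< 1,560, feasible at tier 1)
EOQ₂ = √(2×25,000×270/41.1992) = 572.43  (< 1,560 → use Q = 1,560 at tier-2 price)
TC(tier 1 (EOQ₁), Q≈570.8) = £3,723,652.48
TC(tier 2, Q≈1,560.0) = £3,714,962.30
Minimum at tier 2: £3,714,962.30

£3,714,962.30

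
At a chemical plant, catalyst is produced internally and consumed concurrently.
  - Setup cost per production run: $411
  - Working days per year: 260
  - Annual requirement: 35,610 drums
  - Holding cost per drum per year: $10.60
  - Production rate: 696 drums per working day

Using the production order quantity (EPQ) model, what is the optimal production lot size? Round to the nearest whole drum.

d = 35,610/260 = 136.9615 drums/day;  effective holding cost H(1 − d/p) = 10.6·(1 − 136.9615/696) = 8.51409
Q* = √(2DS / H_eff) = √(2·35,610·411 / 8.51409) ≈ 1,854.18

1,854 drums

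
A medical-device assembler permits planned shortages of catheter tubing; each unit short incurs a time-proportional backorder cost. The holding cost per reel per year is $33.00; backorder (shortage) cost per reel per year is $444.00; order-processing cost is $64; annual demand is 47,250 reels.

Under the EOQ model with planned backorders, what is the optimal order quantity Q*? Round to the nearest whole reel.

Basic EOQ = √(2·47,250·64/33) = 428.104
Backorder adjustment √((H+b)/b) = √((33+444)/444) = 1.0365
Q* = 428.104 × 1.0365 ≈ 443.73

444 reels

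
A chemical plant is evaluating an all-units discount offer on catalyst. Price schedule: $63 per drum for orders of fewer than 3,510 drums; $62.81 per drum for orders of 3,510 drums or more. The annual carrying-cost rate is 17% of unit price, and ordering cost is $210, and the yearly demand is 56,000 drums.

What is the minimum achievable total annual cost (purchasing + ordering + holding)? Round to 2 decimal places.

$3,539,449.79

H₁ = 17%×$63 = $10.7100;  H₂ = 17%×$62.81 = $10.6777
EOQ₁ = √(2×56,000×210/10.7100) = 1,481.92  (< 3,510, feasible at tier 1)
EOQ₂ = √(2×56,000×210/10.6777) = 1,484.16  (< 3,510 → use Q = 3,510 at tier-2 price)
TC(tier 1 (EOQ₁), Q≈1,481.9) = $3,543,871.33
TC(tier 2, Q≈3,510.0) = $3,539,449.79
Minimum at tier 2: $3,539,449.79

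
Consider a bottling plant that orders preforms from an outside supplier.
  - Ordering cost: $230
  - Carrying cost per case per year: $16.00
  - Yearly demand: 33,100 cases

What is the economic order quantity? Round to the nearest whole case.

2DS/H = 2·33,100·230/16 = 951,625.00
EOQ = √951,625.00 ≈ 975.51

976 cases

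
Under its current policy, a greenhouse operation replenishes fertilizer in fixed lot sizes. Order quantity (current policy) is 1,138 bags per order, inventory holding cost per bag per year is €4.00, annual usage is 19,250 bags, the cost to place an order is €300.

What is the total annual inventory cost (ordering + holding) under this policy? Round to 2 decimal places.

€7,350.69

Ordering: D/Q × S = 19,250/1,138 × €300 = €5,074.69
Holding:  Q/2 × H = 1,138/2 × €4 = €2,276.00
Total = €5,074.69 + €2,276.00 = €7,350.69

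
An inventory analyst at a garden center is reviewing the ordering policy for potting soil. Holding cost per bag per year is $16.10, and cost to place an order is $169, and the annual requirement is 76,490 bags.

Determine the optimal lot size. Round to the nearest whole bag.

Q* = √(2·D·S / H) = √(2·76,490·169 / 16.1) = √1,605,814.9 ≈ 1,267.21

1,267 bags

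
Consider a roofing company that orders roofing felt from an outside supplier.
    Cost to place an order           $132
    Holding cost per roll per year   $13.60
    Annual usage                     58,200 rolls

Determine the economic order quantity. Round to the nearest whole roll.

Q* = √(2·D·S / H) = √(2·58,200·132 / 13.6) = √1,129,764.7 ≈ 1,062.90

1,063 rolls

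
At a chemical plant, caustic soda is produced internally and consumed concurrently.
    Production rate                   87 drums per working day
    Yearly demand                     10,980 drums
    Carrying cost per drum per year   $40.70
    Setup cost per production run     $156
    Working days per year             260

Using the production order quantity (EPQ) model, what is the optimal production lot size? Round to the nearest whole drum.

404 drums

Daily demand d = 10,980/260 = 42.231; p = 87; 1 − d/p = 0.51459
EPQ = √(2DS / (H(1 − d/p)))
    = √(2 × 10,980 × 156 / (40.7 × 0.51459)) ≈ 404.44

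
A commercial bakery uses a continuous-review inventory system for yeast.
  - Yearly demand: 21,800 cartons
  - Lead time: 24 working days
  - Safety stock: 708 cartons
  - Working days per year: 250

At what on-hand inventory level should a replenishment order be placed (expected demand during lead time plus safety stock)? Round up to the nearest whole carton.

Daily demand d = 21,800 / 250 = 87.200 cartons/day
Demand during lead time = 87.200 × 24 = 2,092.80
Reorder point = 2,092.80 + 708 = 2,800.80 → round up

2,801 cartons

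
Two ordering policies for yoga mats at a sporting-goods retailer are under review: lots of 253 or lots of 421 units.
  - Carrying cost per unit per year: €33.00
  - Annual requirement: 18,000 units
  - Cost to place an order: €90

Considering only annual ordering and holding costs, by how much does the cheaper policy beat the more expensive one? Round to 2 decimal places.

€216.82

TC(Q) = (D/Q)S + (Q/2)H
TC(253) = (18,000/253)×90 + (253/2)×33 = €10,577.66
TC(421) = (18,000/421)×90 + (421/2)×33 = €10,794.48
Lots of 253 are cheaper by €216.82.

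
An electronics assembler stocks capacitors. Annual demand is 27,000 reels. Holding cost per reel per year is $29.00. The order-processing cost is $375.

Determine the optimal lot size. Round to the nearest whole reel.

836 reels

Q* = √(2·D·S / H) = √(2·27,000·375 / 29) = √698,275.9 ≈ 835.63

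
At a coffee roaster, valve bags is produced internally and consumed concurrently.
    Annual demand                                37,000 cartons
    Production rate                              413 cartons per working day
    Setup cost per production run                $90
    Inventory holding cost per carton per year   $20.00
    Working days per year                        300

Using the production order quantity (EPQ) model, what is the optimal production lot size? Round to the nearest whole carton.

d = 37,000/300 = 123.3333 cartons/day;  effective holding cost H(1 − d/p) = 20·(1 − 123.3333/413) = 14.02744
Q* = √(2DS / H_eff) = √(2·37,000·90 / 14.02744) ≈ 689.05

689 cartons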